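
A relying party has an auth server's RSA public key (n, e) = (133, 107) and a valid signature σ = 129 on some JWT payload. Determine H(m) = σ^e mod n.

σ^2 ≡ 129^2 = 16641 ≡ 16
σ^4 ≡ 16^2 = 256 ≡ 123
σ^8 ≡ 123^2 = 15129 ≡ 100
σ^16 ≡ 100^2 = 10000 ≡ 25
σ^32 ≡ 25^2 = 625 ≡ 93
σ^64 ≡ 93^2 = 8649 ≡ 4
107 = 64 + 32 + 8 + 2 + 1, so σ^107 ≡ 4·93·100·16·129 ≡ 33 (mod 133)

33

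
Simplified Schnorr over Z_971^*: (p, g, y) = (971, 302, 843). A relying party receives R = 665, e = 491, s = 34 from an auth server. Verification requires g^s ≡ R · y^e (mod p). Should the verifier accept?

accept

g^s mod p:
302^2 = 91204 ≡ 901
302^4 ≡ 901^2 = 811801 ≡ 45
302^8 ≡ 45^2 = 2025 ≡ 83
302^16 ≡ 83^2 = 6889 ≡ 92
302^32 ≡ 92^2 = 8464 ≡ 696
34 = 32 + 2, so 302^34 ≡ 696·901 ≡ 801 (mod 971)
R · y^e mod p:
843^2 = 710649 ≡ 848
843^4 ≡ 848^2 = 719104 ≡ 564
843^8 ≡ 564^2 = 318096 ≡ 579
843^16 ≡ 579^2 = 335241 ≡ 246
843^32 ≡ 246^2 = 60516 ≡ 314
843^64 ≡ 314^2 = 98596 ≡ 525
843^128 ≡ 525^2 = 275625 ≡ 832
843^256 ≡ 832^2 = 692224 ≡ 872
491 = 256 + 128 + 64 + 32 + 8 + 2 + 1, so 843^491 ≡ 872·832·525·314·579·848·843 ≡ 540 (mod 971)
665·540 = 359100 ≡ 801 (mod 971)
801 ≡ 801 (mod 971); signature holds.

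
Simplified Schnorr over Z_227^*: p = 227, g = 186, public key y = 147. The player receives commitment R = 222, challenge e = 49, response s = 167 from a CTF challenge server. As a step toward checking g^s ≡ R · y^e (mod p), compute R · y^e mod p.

147^49 mod 227 = 212
R · y^e ≡ 222·212 = 47064 ≡ 75 (mod 227)

75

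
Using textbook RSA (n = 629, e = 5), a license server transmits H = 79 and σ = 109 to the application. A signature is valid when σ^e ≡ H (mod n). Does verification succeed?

σ^2 ≡ 109^2 = 11881 ≡ 559
σ^4 ≡ 559^2 = 312481 ≡ 497
5 = 4 + 1, so σ^5 ≡ 497·109 ≡ 79 (mod 629)
σ^5 mod 629 = 79 matches H.

passes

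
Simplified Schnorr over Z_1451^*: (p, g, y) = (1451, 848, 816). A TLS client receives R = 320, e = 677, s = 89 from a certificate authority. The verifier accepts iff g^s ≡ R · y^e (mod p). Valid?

g^s mod p:
848^2 = 719104 ≡ 859
848^4 ≡ 859^2 = 737881 ≡ 773
848^8 ≡ 773^2 = 597529 ≡ 1168
848^16 ≡ 1168^2 = 1364224 ≡ 284
848^32 ≡ 284^2 = 80656 ≡ 851
848^64 ≡ 851^2 = 724201 ≡ 152
89 = 64 + 16 + 8 + 1, so 848^89 ≡ 152·284·1168·848 ≡ 1387 (mod 1451)
R · y^e mod p:
816^2 = 665856 ≡ 1298
816^4 ≡ 1298^2 = 1684804 ≡ 193
816^8 ≡ 193^2 = 37249 ≡ 974
816^16 ≡ 974^2 = 948676 ≡ 1173
816^32 ≡ 1173^2 = 1375929 ≡ 381
816^64 ≡ 381^2 = 145161 ≡ 61
816^128 ≡ 61^2 = 3721 ≡ 819
816^256 ≡ 819^2 = 670761 ≡ 399
816^512 ≡ 399^2 = 159201 ≡ 1042
677 = 512 + 128 + 32 + 4 + 1, so 816^677 ≡ 1042·819·381·193·816 ≡ 290 (mod 1451)
320·290 = 92800 ≡ 1387 (mod 1451)
1387 ≡ 1387 (mod 1451); signature holds.

yes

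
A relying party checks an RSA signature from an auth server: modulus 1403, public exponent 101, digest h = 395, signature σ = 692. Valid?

σ^2 ≡ 692^2 = 478864 ≡ 441
σ^4 ≡ 441^2 = 194481 ≡ 867
σ^8 ≡ 867^2 = 751689 ≡ 1084
σ^16 ≡ 1084^2 = 1175056 ≡ 745
σ^32 ≡ 745^2 = 555025 ≡ 840
σ^64 ≡ 840^2 = 705600 ≡ 1294
101 = 64 + 32 + 4 + 1, so σ^101 ≡ 1294·840·867·692 ≡ 395 (mod 1403)
395 = h, so the signature checks out.

yes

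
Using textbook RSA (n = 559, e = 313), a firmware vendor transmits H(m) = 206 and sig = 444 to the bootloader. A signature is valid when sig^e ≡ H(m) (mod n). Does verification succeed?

fails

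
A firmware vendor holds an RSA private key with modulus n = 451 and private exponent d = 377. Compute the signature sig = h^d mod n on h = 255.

h^2 ≡ 255^2 = 65025 ≡ 81
h^4 ≡ 81^2 = 6561 ≡ 247
h^8 ≡ 247^2 = 61009 ≡ 124
h^16 ≡ 124^2 = 15376 ≡ 42
h^32 ≡ 42^2 = 1764 ≡ 411
h^64 ≡ 411^2 = 168921 ≡ 247
h^128 ≡ 247^2 = 61009 ≡ 124
h^256 ≡ 124^2 = 15376 ≡ 42
377 = 256 + 64 + 32 + 16 + 8 + 1, so h^377 ≡ 42·247·411·42·124·255 ≡ 337 (mod 451)

337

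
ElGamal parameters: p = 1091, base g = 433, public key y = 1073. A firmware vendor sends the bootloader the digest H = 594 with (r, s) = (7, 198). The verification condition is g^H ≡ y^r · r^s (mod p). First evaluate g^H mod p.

433^2 = 187489 ≡ 928
433^4 ≡ 928^2 = 861184 ≡ 385
433^8 ≡ 385^2 = 148225 ≡ 940
433^16 ≡ 940^2 = 883600 ≡ 981
433^32 ≡ 981^2 = 962361 ≡ 99
433^64 ≡ 99^2 = 9801 ≡ 1073
433^128 ≡ 1073^2 = 1151329 ≡ 324
433^256 ≡ 324^2 = 104976 ≡ 240
433^512 ≡ 240^2 = 57600 ≡ 868
594 = 512 + 64 + 16 + 2, so 433^594 ≡ 868·1073·981·928 ≡ 1023 (mod 1091)

1023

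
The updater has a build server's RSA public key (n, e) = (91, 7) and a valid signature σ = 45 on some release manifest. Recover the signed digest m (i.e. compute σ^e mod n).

59

Squares mod 91: σ^1≡45, σ^2≡23, σ^4≡74
7 = 4 + 2 + 1, so σ^7 ≡ 74·23·45 ≡ 59 (mod 91)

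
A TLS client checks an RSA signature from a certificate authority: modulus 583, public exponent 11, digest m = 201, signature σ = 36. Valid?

yes

σ^2 ≡ 36^2 = 1296 ≡ 130
σ^4 ≡ 130^2 = 16900 ≡ 576
σ^8 ≡ 576^2 = 331776 ≡ 49
11 = 8 + 2 + 1, so σ^11 ≡ 49·130·36 ≡ 201 (mod 583)
Since 201 equals the digest 201, verification succeeds.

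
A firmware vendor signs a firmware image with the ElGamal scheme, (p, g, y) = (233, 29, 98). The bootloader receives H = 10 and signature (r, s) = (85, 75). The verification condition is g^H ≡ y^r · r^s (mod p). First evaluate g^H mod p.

117

29^2 = 841 ≡ 142
29^4 ≡ 142^2 = 20164 ≡ 126
29^8 ≡ 126^2 = 15876 ≡ 32
10 = 8 + 2, so 29^10 ≡ 32·142 ≡ 117 (mod 233)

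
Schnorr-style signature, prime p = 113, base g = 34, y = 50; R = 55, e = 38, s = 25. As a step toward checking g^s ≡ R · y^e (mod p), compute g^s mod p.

29

34^2 = 1156 ≡ 26
34^4 ≡ 26^2 = 676 ≡ 111
34^8 ≡ 111^2 = 12321 ≡ 4
34^16 ≡ 4^2 = 16
25 = 16 + 8 + 1, so 34^25 ≡ 16·4·34 ≡ 29 (mod 113)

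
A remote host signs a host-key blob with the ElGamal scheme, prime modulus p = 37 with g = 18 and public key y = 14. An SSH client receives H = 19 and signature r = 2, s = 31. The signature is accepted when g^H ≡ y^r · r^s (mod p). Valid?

no

Left side g^H mod p:
18^2 = 324 ≡ 28
18^4 ≡ 28^2 = 784 ≡ 7
18^8 ≡ 7^2 = 49 ≡ 12
18^16 ≡ 12^2 = 144 ≡ 33
19 = 16 + 2 + 1, so 18^19 ≡ 33·28·18 ≡ 19 (mod 37)
Right side y^r · r^s mod p:
14^2 = 196 ≡ 11
2^2 = 4
2^4 ≡ 4^2 = 16
2^8 ≡ 16^2 = 256 ≡ 34
2^16 ≡ 34^2 = 1156 ≡ 9
31 = 16 + 8 + 4 + 2 + 1, so 2^31 ≡ 9·34·16·4·2 ≡ 22 (mod 37)
11·22 = 242 ≡ 20 (mod 37)
19 ≠ 20, so verification fails.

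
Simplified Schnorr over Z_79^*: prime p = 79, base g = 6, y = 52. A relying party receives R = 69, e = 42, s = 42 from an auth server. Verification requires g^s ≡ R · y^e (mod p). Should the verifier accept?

reject

g^s mod p:
6^2 = 36
6^4 ≡ 36^2 = 1296 ≡ 32
6^8 ≡ 32^2 = 1024 ≡ 76
6^16 ≡ 76^2 = 5776 ≡ 9
6^32 ≡ 9^2 = 81 ≡ 2
42 = 32 + 8 + 2, so 6^42 ≡ 2·76·36 ≡ 21 (mod 79)
R · y^e mod p:
52^2 = 2704 ≡ 18
52^4 ≡ 18^2 = 324 ≡ 8
52^8 ≡ 8^2 = 64
52^16 ≡ 64^2 = 4096 ≡ 67
52^32 ≡ 67^2 = 4489 ≡ 65
42 = 32 + 8 + 2, so 52^42 ≡ 65·64·18 ≡ 67 (mod 79)
69·67 = 4623 ≡ 41 (mod 79)
21 ≠ 41; the check fails.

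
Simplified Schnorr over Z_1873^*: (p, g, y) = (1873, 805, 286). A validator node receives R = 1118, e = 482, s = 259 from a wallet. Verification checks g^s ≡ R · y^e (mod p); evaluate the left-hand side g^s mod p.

109

805^2 = 648025 ≡ 1840
805^4 ≡ 1840^2 = 3385600 ≡ 1089
805^8 ≡ 1089^2 = 1185921 ≡ 312
805^16 ≡ 312^2 = 97344 ≡ 1821
805^32 ≡ 1821^2 = 3316041 ≡ 831
805^64 ≡ 831^2 = 690561 ≡ 1297
805^128 ≡ 1297^2 = 1682209 ≡ 255
805^256 ≡ 255^2 = 65025 ≡ 1343
259 = 256 + 2 + 1, so 805^259 ≡ 1343·1840·805 ≡ 109 (mod 1873)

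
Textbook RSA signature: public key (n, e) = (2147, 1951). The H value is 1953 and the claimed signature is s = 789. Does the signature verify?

verifies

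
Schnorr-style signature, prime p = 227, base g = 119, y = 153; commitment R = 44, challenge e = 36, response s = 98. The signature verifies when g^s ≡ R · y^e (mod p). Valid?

g^s mod p:
119^98 mod 227 = 221
R · y^e mod p:
153^36 mod 227 = 144
44·144 = 6336 ≡ 207 (mod 227)
221 ≠ 207; the check fails.

no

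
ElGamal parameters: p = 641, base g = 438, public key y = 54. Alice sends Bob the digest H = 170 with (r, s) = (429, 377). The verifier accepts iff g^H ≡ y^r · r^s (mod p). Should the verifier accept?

Left side g^H mod p:
438^2 = 191844 ≡ 185
438^4 ≡ 185^2 = 34225 ≡ 252
438^8 ≡ 252^2 = 63504 ≡ 45
438^16 ≡ 45^2 = 2025 ≡ 102
438^32 ≡ 102^2 = 10404 ≡ 148
438^64 ≡ 148^2 = 21904 ≡ 110
438^128 ≡ 110^2 = 12100 ≡ 562
170 = 128 + 32 + 8 + 2, so 438^170 ≡ 562·148·45·185 ≡ 591 (mod 641)
Right side y^r · r^s mod p:
54^2 = 2916 ≡ 352
54^4 ≡ 352^2 = 123904 ≡ 191
54^8 ≡ 191^2 = 36481 ≡ 585
54^16 ≡ 585^2 = 342225 ≡ 572
54^32 ≡ 572^2 = 327184 ≡ 274
54^64 ≡ 274^2 = 75076 ≡ 79
54^128 ≡ 79^2 = 6241 ≡ 472
54^256 ≡ 472^2 = 222784 ≡ 357
429 = 256 + 128 + 32 + 8 + 4 + 1, so 54^429 ≡ 357·472·274·585·191·54 ≡ 46 (mod 641)
429^2 = 184041 ≡ 74
429^4 ≡ 74^2 = 5476 ≡ 348
429^8 ≡ 348^2 = 121104 ≡ 596
429^16 ≡ 596^2 = 355216 ≡ 102
429^32 ≡ 102^2 = 10404 ≡ 148
429^64 ≡ 148^2 = 21904 ≡ 110
429^128 ≡ 110^2 = 12100 ≡ 562
429^256 ≡ 562^2 = 315844 ≡ 472
377 = 256 + 64 + 32 + 16 + 8 + 1, so 429^377 ≡ 472·110·148·102·596·429 ≡ 194 (mod 641)
46·194 = 8924 ≡ 591 (mod 641)
591 ≡ 591 (mod 641), so the signature is genuine.

accept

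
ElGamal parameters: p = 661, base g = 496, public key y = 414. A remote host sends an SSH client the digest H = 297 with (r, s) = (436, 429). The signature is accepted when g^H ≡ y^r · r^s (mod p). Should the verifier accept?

Left side g^H mod p:
Squares mod 661: 496^1≡496, 496^2≡124, 496^4≡173, 496^8≡184, 496^16≡145, 496^32≡534, 496^64≡265, 496^128≡159, 496^256≡163
297 = 256 + 32 + 8 + 1, so 496^297 ≡ 163·534·184·496 ≡ 255 (mod 661)
Right side y^r · r^s mod p:
Squares mod 661: 414^1≡414, 414^2≡197, 414^4≡471, 414^8≡406, 414^16≡247, 414^32≡197, 414^64≡471, 414^128≡406, 414^256≡247
436 = 256 + 128 + 32 + 16 + 4, so 414^436 ≡ 247·406·197·247·471 ≡ 247 (mod 661)
Squares mod 661: 436^1≡436, 436^2≡389, 436^4≡613, 436^8≡321, 436^16≡586, 436^32≡337, 436^64≡538, 436^128≡587, 436^256≡188
429 = 256 + 128 + 32 + 8 + 4 + 1, so 436^429 ≡ 188·587·337·321·613·436 ≡ 464 (mod 661)
247·464 = 114608 ≡ 255 (mod 661)
255 ≡ 255 (mod 661), so the signature is genuine.

accept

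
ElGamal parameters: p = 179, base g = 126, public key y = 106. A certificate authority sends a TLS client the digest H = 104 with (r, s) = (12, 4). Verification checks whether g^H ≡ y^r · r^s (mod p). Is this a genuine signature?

genuine

Left side g^H mod p:
126^2 = 15876 ≡ 124
126^4 ≡ 124^2 = 15376 ≡ 161
126^8 ≡ 161^2 = 25921 ≡ 145
126^16 ≡ 145^2 = 21025 ≡ 82
126^32 ≡ 82^2 = 6724 ≡ 101
126^64 ≡ 101^2 = 10201 ≡ 177
104 = 64 + 32 + 8, so 126^104 ≡ 177·101·145 ≡ 66 (mod 179)
Right side y^r · r^s mod p:
106^2 = 11236 ≡ 138
106^4 ≡ 138^2 = 19044 ≡ 70
106^8 ≡ 70^2 = 4900 ≡ 67
12 = 8 + 4, so 106^12 ≡ 67·70 ≡ 36 (mod 179)
12^2 = 144
12^4 ≡ 144^2 = 20736 ≡ 151
36·151 = 5436 ≡ 66 (mod 179)
66 ≡ 66 (mod 179), so the signature is genuine.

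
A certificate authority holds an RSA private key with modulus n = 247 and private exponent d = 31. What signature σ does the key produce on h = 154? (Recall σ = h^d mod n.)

41

h^31 mod 247 = 41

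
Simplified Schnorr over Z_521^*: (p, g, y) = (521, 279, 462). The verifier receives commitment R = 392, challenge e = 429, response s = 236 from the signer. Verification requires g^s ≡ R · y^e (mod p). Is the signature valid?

invalid

g^s mod p:
279^2 = 77841 ≡ 212
279^4 ≡ 212^2 = 44944 ≡ 138
279^8 ≡ 138^2 = 19044 ≡ 288
279^16 ≡ 288^2 = 82944 ≡ 105
279^32 ≡ 105^2 = 11025 ≡ 84
279^64 ≡ 84^2 = 7056 ≡ 283
279^128 ≡ 283^2 = 80089 ≡ 376
236 = 128 + 64 + 32 + 8 + 4, so 279^236 ≡ 376·283·84·288·138 ≡ 450 (mod 521)
R · y^e mod p:
462^2 = 213444 ≡ 355
462^4 ≡ 355^2 = 126025 ≡ 464
462^8 ≡ 464^2 = 215296 ≡ 123
462^16 ≡ 123^2 = 15129 ≡ 20
462^32 ≡ 20^2 = 400
462^64 ≡ 400^2 = 160000 ≡ 53
462^128 ≡ 53^2 = 2809 ≡ 204
462^256 ≡ 204^2 = 41616 ≡ 457
429 = 256 + 128 + 32 + 8 + 4 + 1, so 462^429 ≡ 457·204·400·123·464·462 ≡ 5 (mod 521)
392·5 = 1960 ≡ 397 (mod 521)
450 ≠ 397; the check fails.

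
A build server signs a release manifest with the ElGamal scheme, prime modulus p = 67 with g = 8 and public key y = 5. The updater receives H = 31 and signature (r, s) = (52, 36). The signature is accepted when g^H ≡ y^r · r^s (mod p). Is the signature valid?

Left side g^H mod p:
8^2 = 64
8^4 ≡ 64^2 = 4096 ≡ 9
8^8 ≡ 9^2 = 81 ≡ 14
8^16 ≡ 14^2 = 196 ≡ 62
31 = 16 + 8 + 4 + 2 + 1, so 8^31 ≡ 62·14·9·64·8 ≡ 45 (mod 67)
Right side y^r · r^s mod p:
5^2 = 25
5^4 ≡ 25^2 = 625 ≡ 22
5^8 ≡ 22^2 = 484 ≡ 15
5^16 ≡ 15^2 = 225 ≡ 24
5^32 ≡ 24^2 = 576 ≡ 40
52 = 32 + 16 + 4, so 5^52 ≡ 40·24·22 ≡ 15 (mod 67)
52^2 = 2704 ≡ 24
52^4 ≡ 24^2 = 576 ≡ 40
52^8 ≡ 40^2 = 1600 ≡ 59
52^16 ≡ 59^2 = 3481 ≡ 64
52^32 ≡ 64^2 = 4096 ≡ 9
36 = 32 + 4, so 52^36 ≡ 9·40 ≡ 25 (mod 67)
15·25 = 375 ≡ 40 (mod 67)
45 ≠ 40, so verification fails.

invalid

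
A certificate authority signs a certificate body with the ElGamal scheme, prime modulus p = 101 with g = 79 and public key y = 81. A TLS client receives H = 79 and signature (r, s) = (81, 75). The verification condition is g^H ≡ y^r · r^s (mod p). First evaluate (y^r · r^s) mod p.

37

81^2 = 6561 ≡ 97
81^4 ≡ 97^2 = 9409 ≡ 16
81^8 ≡ 16^2 = 256 ≡ 54
81^16 ≡ 54^2 = 2916 ≡ 88
81^32 ≡ 88^2 = 7744 ≡ 68
81^64 ≡ 68^2 = 4624 ≡ 79
81 = 64 + 16 + 1, so 81^81 ≡ 79·88·81 ≡ 37 (mod 101)
81^2 = 6561 ≡ 97
81^4 ≡ 97^2 = 9409 ≡ 16
81^8 ≡ 16^2 = 256 ≡ 54
81^16 ≡ 54^2 = 2916 ≡ 88
81^32 ≡ 88^2 = 7744 ≡ 68
81^64 ≡ 68^2 = 4624 ≡ 79
75 = 64 + 8 + 2 + 1, so 81^75 ≡ 79·54·97·81 ≡ 1 (mod 101)
y^r · r^s ≡ 37·1 = 37 ≡ 37 (mod 101)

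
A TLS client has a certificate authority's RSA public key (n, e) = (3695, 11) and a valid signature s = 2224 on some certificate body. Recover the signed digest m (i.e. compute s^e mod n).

2179

s^2 ≡ 2224^2 = 4946176 ≡ 2266
s^4 ≡ 2266^2 = 5134756 ≡ 2401
s^8 ≡ 2401^2 = 5764801 ≡ 601
11 = 8 + 2 + 1, so s^11 ≡ 601·2266·2224 ≡ 2179 (mod 3695)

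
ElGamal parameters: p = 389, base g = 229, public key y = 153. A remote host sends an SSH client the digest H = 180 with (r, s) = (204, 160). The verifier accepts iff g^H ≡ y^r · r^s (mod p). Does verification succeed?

passes

Left side g^H mod p:
229^2 = 52441 ≡ 315
229^4 ≡ 315^2 = 99225 ≡ 30
229^8 ≡ 30^2 = 900 ≡ 122
229^16 ≡ 122^2 = 14884 ≡ 102
229^32 ≡ 102^2 = 10404 ≡ 290
229^64 ≡ 290^2 = 84100 ≡ 76
229^128 ≡ 76^2 = 5776 ≡ 330
180 = 128 + 32 + 16 + 4, so 229^180 ≡ 330·290·102·30 ≡ 77 (mod 389)
Right side y^r · r^s mod p:
153^2 = 23409 ≡ 69
153^4 ≡ 69^2 = 4761 ≡ 93
153^8 ≡ 93^2 = 8649 ≡ 91
153^16 ≡ 91^2 = 8281 ≡ 112
153^32 ≡ 112^2 = 12544 ≡ 96
153^64 ≡ 96^2 = 9216 ≡ 269
153^128 ≡ 269^2 = 72361 ≡ 7
204 = 128 + 64 + 8 + 4, so 153^204 ≡ 7·269·91·93 ≡ 55 (mod 389)
204^2 = 41616 ≡ 382
204^4 ≡ 382^2 = 145924 ≡ 49
204^8 ≡ 49^2 = 2401 ≡ 67
204^16 ≡ 67^2 = 4489 ≡ 210
204^32 ≡ 210^2 = 44100 ≡ 143
204^64 ≡ 143^2 = 20449 ≡ 221
204^128 ≡ 221^2 = 48841 ≡ 216
160 = 128 + 32, so 204^160 ≡ 216·143 ≡ 157 (mod 389)
55·157 = 8635 ≡ 77 (mod 389)
77 ≡ 77 (mod 389), so the signature is genuine.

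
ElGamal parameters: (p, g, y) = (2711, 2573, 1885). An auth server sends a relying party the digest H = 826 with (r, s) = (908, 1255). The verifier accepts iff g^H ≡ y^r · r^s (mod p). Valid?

Left side g^H mod p:
2573^2 = 6620329 ≡ 67
2573^4 ≡ 67^2 = 4489 ≡ 1778
2573^8 ≡ 1778^2 = 3161284 ≡ 258
2573^16 ≡ 258^2 = 66564 ≡ 1500
2573^32 ≡ 1500^2 = 2250000 ≡ 2581
2573^64 ≡ 2581^2 = 6661561 ≡ 634
2573^128 ≡ 634^2 = 401956 ≡ 728
2573^256 ≡ 728^2 = 529984 ≡ 1339
2573^512 ≡ 1339^2 = 1792921 ≡ 950
826 = 512 + 256 + 32 + 16 + 8 + 2, so 2573^826 ≡ 950·1339·2581·1500·258·67 ≡ 717 (mod 2711)
Right side y^r · r^s mod p:
1885^2 = 3553225 ≡ 1815
1885^4 ≡ 1815^2 = 3294225 ≡ 360
1885^8 ≡ 360^2 = 129600 ≡ 2183
1885^16 ≡ 2183^2 = 4765489 ≡ 2262
1885^32 ≡ 2262^2 = 5116644 ≡ 987
1885^64 ≡ 987^2 = 974169 ≡ 920
1885^128 ≡ 920^2 = 846400 ≡ 568
1885^256 ≡ 568^2 = 322624 ≡ 15
1885^512 ≡ 15^2 = 225
908 = 512 + 256 + 128 + 8 + 4, so 1885^908 ≡ 225·15·568·2183·360 ≡ 177 (mod 2711)
908^2 = 824464 ≡ 320
908^4 ≡ 320^2 = 102400 ≡ 2093
908^8 ≡ 2093^2 = 4380649 ≡ 2384
908^16 ≡ 2384^2 = 5683456 ≡ 1200
908^32 ≡ 1200^2 = 1440000 ≡ 459
908^64 ≡ 459^2 = 210681 ≡ 1934
908^128 ≡ 1934^2 = 3740356 ≡ 1887
908^256 ≡ 1887^2 = 3560769 ≡ 1226
908^512 ≡ 1226^2 = 1503076 ≡ 1182
908^1024 ≡ 1182^2 = 1397124 ≡ 959
1255 = 1024 + 128 + 64 + 32 + 4 + 2 + 1, so 908^1255 ≡ 959·1887·1934·459·2093·320·908 ≡ 1512 (mod 2711)
177·1512 = 267624 ≡ 1946 (mod 2711)
717 ≠ 1946, so verification fails.

no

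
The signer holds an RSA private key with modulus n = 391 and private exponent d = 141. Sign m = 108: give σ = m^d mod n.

146

Squares mod 391: m^1≡108, m^2≡325, m^4≡55, m^8≡288, m^16≡52, m^32≡358, m^64≡307, m^128≡18
141 = 128 + 8 + 4 + 1, so m^141 ≡ 18·288·55·108 ≡ 146 (mod 391)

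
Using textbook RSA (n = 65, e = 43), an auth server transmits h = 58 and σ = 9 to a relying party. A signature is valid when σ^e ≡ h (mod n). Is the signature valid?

invalid

σ^2 ≡ 9^2 = 81 ≡ 16
σ^4 ≡ 16^2 = 256 ≡ 61
σ^8 ≡ 61^2 = 3721 ≡ 16
σ^16 ≡ 16^2 = 256 ≡ 61
σ^32 ≡ 61^2 = 3721 ≡ 16
43 = 32 + 8 + 2 + 1, so σ^43 ≡ 16·16·16·9 ≡ 9 (mod 65)
σ^43 mod 65 = 9, but h = 58.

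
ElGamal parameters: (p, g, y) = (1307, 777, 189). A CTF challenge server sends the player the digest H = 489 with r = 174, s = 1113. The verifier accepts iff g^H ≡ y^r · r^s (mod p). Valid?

yes

Left side g^H mod p:
777^2 = 603729 ≡ 1202
777^4 ≡ 1202^2 = 1444804 ≡ 569
777^8 ≡ 569^2 = 323761 ≡ 932
777^16 ≡ 932^2 = 868624 ≡ 776
777^32 ≡ 776^2 = 602176 ≡ 956
777^64 ≡ 956^2 = 913936 ≡ 343
777^128 ≡ 343^2 = 117649 ≡ 19
777^256 ≡ 19^2 = 361
489 = 256 + 128 + 64 + 32 + 8 + 1, so 777^489 ≡ 361·19·343·956·932·777 ≡ 603 (mod 1307)
Right side y^r · r^s mod p:
189^2 = 35721 ≡ 432
189^4 ≡ 432^2 = 186624 ≡ 1030
189^8 ≡ 1030^2 = 1060900 ≡ 923
189^16 ≡ 923^2 = 851929 ≡ 1072
189^32 ≡ 1072^2 = 1149184 ≡ 331
189^64 ≡ 331^2 = 109561 ≡ 1080
189^128 ≡ 1080^2 = 1166400 ≡ 556
174 = 128 + 32 + 8 + 4 + 2, so 189^174 ≡ 556·331·923·1030·432 ≡ 1023 (mod 1307)
174^2 = 30276 ≡ 215
174^4 ≡ 215^2 = 46225 ≡ 480
174^8 ≡ 480^2 = 230400 ≡ 368
174^16 ≡ 368^2 = 135424 ≡ 803
174^32 ≡ 803^2 = 644809 ≡ 458
174^64 ≡ 458^2 = 209764 ≡ 644
174^128 ≡ 644^2 = 414736 ≡ 417
174^256 ≡ 417^2 = 173889 ≡ 58
174^512 ≡ 58^2 = 3364 ≡ 750
174^1024 ≡ 750^2 = 562500 ≡ 490
1113 = 1024 + 64 + 16 + 8 + 1, so 174^1113 ≡ 490·644·803·368·174 ≡ 702 (mod 1307)
1023·702 = 718146 ≡ 603 (mod 1307)
603 ≡ 603 (mod 1307), so the signature is genuine.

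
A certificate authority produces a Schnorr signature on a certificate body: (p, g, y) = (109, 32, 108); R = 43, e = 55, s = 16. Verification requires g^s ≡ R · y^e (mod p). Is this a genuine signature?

forged

g^s mod p:
32^2 = 1024 ≡ 43
32^4 ≡ 43^2 = 1849 ≡ 105
32^8 ≡ 105^2 = 11025 ≡ 16
32^16 ≡ 16^2 = 256 ≡ 38
R · y^e mod p:
108^2 = 11664 ≡ 1
108^4 ≡ 1^2 = 1
108^8 ≡ 1^2 = 1
108^16 ≡ 1^2 = 1
108^32 ≡ 1^2 = 1
55 = 32 + 16 + 4 + 2 + 1, so 108^55 ≡ 1·1·1·1·108 ≡ 108 (mod 109)
43·108 = 4644 ≡ 66 (mod 109)
38 ≠ 66; the check fails.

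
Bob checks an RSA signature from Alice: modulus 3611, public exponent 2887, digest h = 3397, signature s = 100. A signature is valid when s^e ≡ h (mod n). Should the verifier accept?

s^2887 mod 3611 = 3397
Since 3397 equals the digest 3397, verification succeeds.

accept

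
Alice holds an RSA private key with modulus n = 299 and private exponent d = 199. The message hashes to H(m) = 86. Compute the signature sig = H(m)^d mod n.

(H(m))^2 ≡ 86^2 = 7396 ≡ 220
(H(m))^4 ≡ 220^2 = 48400 ≡ 261
(H(m))^8 ≡ 261^2 = 68121 ≡ 248
(H(m))^16 ≡ 248^2 = 61504 ≡ 209
(H(m))^32 ≡ 209^2 = 43681 ≡ 27
(H(m))^64 ≡ 27^2 = 729 ≡ 131
(H(m))^128 ≡ 131^2 = 17161 ≡ 118
199 = 128 + 64 + 4 + 2 + 1, so (H(m))^199 ≡ 118·131·261·220·86 ≡ 109 (mod 299)

109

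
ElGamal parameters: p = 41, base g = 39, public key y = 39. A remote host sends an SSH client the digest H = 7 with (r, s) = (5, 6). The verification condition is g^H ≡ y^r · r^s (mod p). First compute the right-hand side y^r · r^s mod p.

36

39^2 = 1521 ≡ 4
39^4 ≡ 4^2 = 16
5 = 4 + 1, so 39^5 ≡ 16·39 ≡ 9 (mod 41)
5^2 = 25
5^4 ≡ 25^2 = 625 ≡ 10
6 = 4 + 2, so 5^6 ≡ 10·25 ≡ 4 (mod 41)
y^r · r^s ≡ 9·4 = 36 ≡ 36 (mod 41)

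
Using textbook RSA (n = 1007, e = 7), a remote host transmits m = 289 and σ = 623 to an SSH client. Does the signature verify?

σ^2 ≡ 623^2 = 388129 ≡ 434
σ^4 ≡ 434^2 = 188356 ≡ 47
7 = 4 + 2 + 1, so σ^7 ≡ 47·434·623 ≡ 621 (mod 1007)
621 ≠ 289, so verification fails.

does not verify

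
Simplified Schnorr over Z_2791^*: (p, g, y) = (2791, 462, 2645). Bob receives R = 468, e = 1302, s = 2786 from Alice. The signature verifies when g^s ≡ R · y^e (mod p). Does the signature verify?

g^s mod p:
462^2 = 213444 ≡ 1328
462^4 ≡ 1328^2 = 1763584 ≡ 2463
462^8 ≡ 2463^2 = 6066369 ≡ 1526
462^16 ≡ 1526^2 = 2328676 ≡ 982
462^32 ≡ 982^2 = 964324 ≡ 1429
462^64 ≡ 1429^2 = 2042041 ≡ 1820
462^128 ≡ 1820^2 = 3312400 ≡ 2274
462^256 ≡ 2274^2 = 5171076 ≡ 2144
462^512 ≡ 2144^2 = 4596736 ≡ 2750
462^1024 ≡ 2750^2 = 7562500 ≡ 1681
462^2048 ≡ 1681^2 = 2825761 ≡ 1269
2786 = 2048 + 512 + 128 + 64 + 32 + 2, so 462^2786 ≡ 1269·2750·2274·1820·1429·1328 ≡ 468 (mod 2791)
R · y^e mod p:
2645^2 = 6996025 ≡ 1779
2645^4 ≡ 1779^2 = 3164841 ≡ 2638
2645^8 ≡ 2638^2 = 6959044 ≡ 1081
2645^16 ≡ 1081^2 = 1168561 ≡ 1923
2645^32 ≡ 1923^2 = 3697929 ≡ 2645
2645^64 ≡ 2645^2 = 6996025 ≡ 1779
2645^128 ≡ 1779^2 = 3164841 ≡ 2638
2645^256 ≡ 2638^2 = 6959044 ≡ 1081
2645^512 ≡ 1081^2 = 1168561 ≡ 1923
2645^1024 ≡ 1923^2 = 3697929 ≡ 2645
1302 = 1024 + 256 + 16 + 4 + 2, so 2645^1302 ≡ 2645·1081·1923·2638·1779 ≡ 1 (mod 2791)
468·1 = 468 ≡ 468 (mod 2791)
468 ≡ 468 (mod 2791); signature holds.

verifies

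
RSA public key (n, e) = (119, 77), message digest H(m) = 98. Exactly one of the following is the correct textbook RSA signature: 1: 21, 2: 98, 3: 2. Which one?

Candidate 1: Squares mod 119: 21^1≡21, 21^2≡84, 21^4≡35, 21^8≡35, 21^16≡35, 21^32≡35, 21^64≡35; 77 = 64 + 8 + 4 + 1, so 21^77 ≡ 35·35·35·21 ≡ 21 (mod 119)
Candidate 2: Squares mod 119: 98^1≡98, 98^2≡84, 98^4≡35, 98^8≡35, 98^16≡35, 98^32≡35, 98^64≡35; 77 = 64 + 8 + 4 + 1, so 98^77 ≡ 35·35·35·98 ≡ 98 (mod 119)
  → matches H(m) = 98
Candidate 3: Squares mod 119: 2^1≡2, 2^2≡4, 2^4≡16, 2^8≡18, 2^16≡86, 2^32≡18, 2^64≡86; 77 = 64 + 8 + 4 + 1, so 2^77 ≡ 86·18·16·2 ≡ 32 (mod 119)

2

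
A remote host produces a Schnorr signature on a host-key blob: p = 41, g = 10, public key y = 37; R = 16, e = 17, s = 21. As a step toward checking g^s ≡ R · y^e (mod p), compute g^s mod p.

10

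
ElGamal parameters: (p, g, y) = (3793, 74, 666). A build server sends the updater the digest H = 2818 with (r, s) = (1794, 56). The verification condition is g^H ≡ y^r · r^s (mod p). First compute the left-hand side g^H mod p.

74^2818 mod 3793 = 856

856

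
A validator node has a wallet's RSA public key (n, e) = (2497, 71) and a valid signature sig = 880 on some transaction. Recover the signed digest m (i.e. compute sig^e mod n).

2266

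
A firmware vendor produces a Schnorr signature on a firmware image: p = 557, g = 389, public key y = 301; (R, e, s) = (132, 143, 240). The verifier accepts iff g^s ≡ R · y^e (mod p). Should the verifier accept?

accept

g^s mod p:
389^2 = 151321 ≡ 374
389^4 ≡ 374^2 = 139876 ≡ 69
389^8 ≡ 69^2 = 4761 ≡ 305
389^16 ≡ 305^2 = 93025 ≡ 6
389^32 ≡ 6^2 = 36
389^64 ≡ 36^2 = 1296 ≡ 182
389^128 ≡ 182^2 = 33124 ≡ 261
240 = 128 + 64 + 32 + 16, so 389^240 ≡ 261·182·36·6 ≡ 492 (mod 557)
R · y^e mod p:
301^2 = 90601 ≡ 367
301^4 ≡ 367^2 = 134689 ≡ 452
301^8 ≡ 452^2 = 204304 ≡ 442
301^16 ≡ 442^2 = 195364 ≡ 414
301^32 ≡ 414^2 = 171396 ≡ 397
301^64 ≡ 397^2 = 157609 ≡ 535
301^128 ≡ 535^2 = 286225 ≡ 484
143 = 128 + 8 + 4 + 2 + 1, so 301^143 ≡ 484·442·452·367·301 ≡ 105 (mod 557)
132·105 = 13860 ≡ 492 (mod 557)
492 ≡ 492 (mod 557); signature holds.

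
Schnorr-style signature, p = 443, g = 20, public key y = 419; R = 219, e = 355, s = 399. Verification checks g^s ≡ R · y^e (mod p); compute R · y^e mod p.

419^2 = 175561 ≡ 133
419^4 ≡ 133^2 = 17689 ≡ 412
419^8 ≡ 412^2 = 169744 ≡ 75
419^16 ≡ 75^2 = 5625 ≡ 309
419^32 ≡ 309^2 = 95481 ≡ 236
419^64 ≡ 236^2 = 55696 ≡ 321
419^128 ≡ 321^2 = 103041 ≡ 265
419^256 ≡ 265^2 = 70225 ≡ 231
355 = 256 + 64 + 32 + 2 + 1, so 419^355 ≡ 231·321·236·133·419 ≡ 286 (mod 443)
R · y^e ≡ 219·286 = 62634 ≡ 171 (mod 443)

171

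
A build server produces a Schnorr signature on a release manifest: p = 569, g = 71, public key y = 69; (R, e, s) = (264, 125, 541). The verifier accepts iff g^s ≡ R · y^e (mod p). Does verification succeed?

passes

g^s mod p:
Squares mod 569: 71^1≡71, 71^2≡489, 71^4≡141, 71^8≡535, 71^16≡18, 71^32≡324, 71^64≡280, 71^128≡447, 71^256≡90, 71^512≡134
541 = 512 + 16 + 8 + 4 + 1, so 71^541 ≡ 134·18·535·141·71 ≡ 131 (mod 569)
R · y^e mod p:
Squares mod 569: 69^1≡69, 69^2≡209, 69^4≡437, 69^8≡354, 69^16≡136, 69^32≡288, 69^64≡439
125 = 64 + 32 + 16 + 8 + 4 + 1, so 69^125 ≡ 439·288·136·354·437·69 ≡ 63 (mod 569)
264·63 = 16632 ≡ 131 (mod 569)
131 ≡ 131 (mod 569); signature holds.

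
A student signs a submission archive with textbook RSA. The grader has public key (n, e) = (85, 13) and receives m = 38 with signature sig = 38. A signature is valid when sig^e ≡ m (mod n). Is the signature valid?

valid

sig^2 ≡ 38^2 = 1444 ≡ 84
sig^4 ≡ 84^2 = 7056 ≡ 1
sig^8 ≡ 1^2 = 1
13 = 8 + 4 + 1, so sig^13 ≡ 1·1·38 ≡ 38 (mod 85)
38 = m, so the signature checks out.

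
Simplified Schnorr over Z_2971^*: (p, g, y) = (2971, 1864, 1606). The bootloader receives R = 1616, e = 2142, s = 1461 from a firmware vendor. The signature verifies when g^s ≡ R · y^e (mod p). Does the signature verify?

does not verify

g^s mod p:
Squares mod 2971: 1864^1≡1864, 1864^2≡1397, 1864^4≡2633, 1864^8≡1346, 1864^16≡2377, 1864^32≡2258, 1864^64≡328, 1864^128≡628, 1864^256≡2212, 1864^512≡2678, 1864^1024≡2661
1461 = 1024 + 256 + 128 + 32 + 16 + 4 + 1, so 1864^1461 ≡ 2661·2212·628·2258·2377·2633·1864 ≡ 2002 (mod 2971)
R · y^e mod p:
Squares mod 2971: 1606^1≡1606, 1606^2≡408, 1606^4≡88, 1606^8≡1802, 1606^16≡2872, 1606^32≡888, 1606^64≡1229, 1606^128≡1173, 1606^256≡356, 1606^512≡1954, 1606^1024≡381, 1606^2048≡2553
2142 = 2048 + 64 + 16 + 8 + 4 + 2, so 1606^2142 ≡ 2553·1229·2872·1802·88·408 ≡ 2840 (mod 2971)
1616·2840 = 4589440 ≡ 2216 (mod 2971)
2002 ≠ 2216; the check fails.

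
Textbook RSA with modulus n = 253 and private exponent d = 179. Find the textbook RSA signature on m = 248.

m^179 mod 253 = 13

13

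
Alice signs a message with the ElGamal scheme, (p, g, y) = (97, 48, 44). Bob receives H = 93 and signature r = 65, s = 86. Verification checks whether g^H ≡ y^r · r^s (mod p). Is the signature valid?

valid

Left side g^H mod p:
48^2 = 2304 ≡ 73
48^4 ≡ 73^2 = 5329 ≡ 91
48^8 ≡ 91^2 = 8281 ≡ 36
48^16 ≡ 36^2 = 1296 ≡ 35
48^32 ≡ 35^2 = 1225 ≡ 61
48^64 ≡ 61^2 = 3721 ≡ 35
93 = 64 + 16 + 8 + 4 + 1, so 48^93 ≡ 35·35·36·91·48 ≡ 89 (mod 97)
Right side y^r · r^s mod p:
44^2 = 1936 ≡ 93
44^4 ≡ 93^2 = 8649 ≡ 16
44^8 ≡ 16^2 = 256 ≡ 62
44^16 ≡ 62^2 = 3844 ≡ 61
44^32 ≡ 61^2 = 3721 ≡ 35
44^64 ≡ 35^2 = 1225 ≡ 61
65 = 64 + 1, so 44^65 ≡ 61·44 ≡ 65 (mod 97)
65^2 = 4225 ≡ 54
65^4 ≡ 54^2 = 2916 ≡ 6
65^8 ≡ 6^2 = 36
65^16 ≡ 36^2 = 1296 ≡ 35
65^32 ≡ 35^2 = 1225 ≡ 61
65^64 ≡ 61^2 = 3721 ≡ 35
86 = 64 + 16 + 4 + 2, so 65^86 ≡ 35·35·6·54 ≡ 73 (mod 97)
65·73 = 4745 ≡ 89 (mod 97)
89 ≡ 89 (mod 97), so the signature is genuine.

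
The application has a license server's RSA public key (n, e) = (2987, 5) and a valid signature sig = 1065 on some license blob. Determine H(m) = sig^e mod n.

321

Squares mod 2987: sig^1≡1065, sig^2≡2152, sig^4≡1254
5 = 4 + 1, so sig^5 ≡ 1254·1065 ≡ 321 (mod 2987)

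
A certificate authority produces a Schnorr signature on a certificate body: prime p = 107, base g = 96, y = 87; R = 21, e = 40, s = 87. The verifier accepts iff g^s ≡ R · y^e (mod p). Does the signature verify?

g^s mod p:
Squares mod 107: 96^1≡96, 96^2≡14, 96^4≡89, 96^8≡3, 96^16≡9, 96^32≡81, 96^64≡34
87 = 64 + 16 + 4 + 2 + 1, so 96^87 ≡ 34·9·89·14·96 ≡ 43 (mod 107)
R · y^e mod p:
Squares mod 107: 87^1≡87, 87^2≡79, 87^4≡35, 87^8≡48, 87^16≡57, 87^32≡39
40 = 32 + 8, so 87^40 ≡ 39·48 ≡ 53 (mod 107)
21·53 = 1113 ≡ 43 (mod 107)
43 ≡ 43 (mod 107); signature holds.

verifies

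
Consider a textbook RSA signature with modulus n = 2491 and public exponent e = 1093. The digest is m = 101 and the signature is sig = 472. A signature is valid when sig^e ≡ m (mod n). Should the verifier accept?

Squares mod 2491: sig^1≡472, sig^2≡1085, sig^4≡1473, sig^8≡68, sig^16≡2133, sig^32≡1123, sig^64≡683, sig^128≡672, sig^256≡713, sig^512≡205, sig^1024≡2169
1093 = 1024 + 64 + 4 + 1, so sig^1093 ≡ 2169·683·1473·472 ≡ 101 (mod 2491)
sig^1093 mod 2491 = 101 matches m.

accept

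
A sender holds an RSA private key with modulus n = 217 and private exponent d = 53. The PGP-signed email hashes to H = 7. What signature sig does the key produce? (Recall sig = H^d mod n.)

196

H^2 ≡ 7^2 = 49
H^4 ≡ 49^2 = 2401 ≡ 14
H^8 ≡ 14^2 = 196
H^16 ≡ 196^2 = 38416 ≡ 7
H^32 ≡ 7^2 = 49
53 = 32 + 16 + 4 + 1, so H^53 ≡ 49·7·14·7 ≡ 196 (mod 217)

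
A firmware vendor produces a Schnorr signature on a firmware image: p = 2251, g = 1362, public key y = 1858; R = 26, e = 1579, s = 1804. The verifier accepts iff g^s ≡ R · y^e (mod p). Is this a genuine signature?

forged

g^s mod p:
1362^2 = 1855044 ≡ 220
1362^4 ≡ 220^2 = 48400 ≡ 1129
1362^8 ≡ 1129^2 = 1274641 ≡ 575
1362^16 ≡ 575^2 = 330625 ≡ 1979
1362^32 ≡ 1979^2 = 3916441 ≡ 1952
1362^64 ≡ 1952^2 = 3810304 ≡ 1612
1362^128 ≡ 1612^2 = 2598544 ≡ 890
1362^256 ≡ 890^2 = 792100 ≡ 1999
1362^512 ≡ 1999^2 = 3996001 ≡ 476
1362^1024 ≡ 476^2 = 226576 ≡ 1476
1804 = 1024 + 512 + 256 + 8 + 4, so 1362^1804 ≡ 1476·476·1999·575·1129 ≡ 1880 (mod 2251)
R · y^e mod p:
1858^2 = 3452164 ≡ 1381
1858^4 ≡ 1381^2 = 1907161 ≡ 564
1858^8 ≡ 564^2 = 318096 ≡ 705
1858^16 ≡ 705^2 = 497025 ≡ 1805
1858^32 ≡ 1805^2 = 3258025 ≡ 828
1858^64 ≡ 828^2 = 685584 ≡ 1280
1858^128 ≡ 1280^2 = 1638400 ≡ 1923
1858^256 ≡ 1923^2 = 3697929 ≡ 1787
1858^512 ≡ 1787^2 = 3193369 ≡ 1451
1858^1024 ≡ 1451^2 = 2105401 ≡ 716
1579 = 1024 + 512 + 32 + 8 + 2 + 1, so 1858^1579 ≡ 716·1451·828·705·1381·1858 ≡ 539 (mod 2251)
26·539 = 14014 ≡ 508 (mod 2251)
1880 ≠ 508; the check fails.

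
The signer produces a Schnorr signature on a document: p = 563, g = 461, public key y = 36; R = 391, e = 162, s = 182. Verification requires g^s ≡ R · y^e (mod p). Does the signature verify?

verifies

g^s mod p:
461^2 = 212521 ≡ 270
461^4 ≡ 270^2 = 72900 ≡ 273
461^8 ≡ 273^2 = 74529 ≡ 213
461^16 ≡ 213^2 = 45369 ≡ 329
461^32 ≡ 329^2 = 108241 ≡ 145
461^64 ≡ 145^2 = 21025 ≡ 194
461^128 ≡ 194^2 = 37636 ≡ 478
182 = 128 + 32 + 16 + 4 + 2, so 461^182 ≡ 478·145·329·273·270 ≡ 112 (mod 563)
R · y^e mod p:
36^2 = 1296 ≡ 170
36^4 ≡ 170^2 = 28900 ≡ 187
36^8 ≡ 187^2 = 34969 ≡ 63
36^16 ≡ 63^2 = 3969 ≡ 28
36^32 ≡ 28^2 = 784 ≡ 221
36^64 ≡ 221^2 = 48841 ≡ 423
36^128 ≡ 423^2 = 178929 ≡ 458
162 = 128 + 32 + 2, so 36^162 ≡ 458·221·170 ≡ 91 (mod 563)
391·91 = 35581 ≡ 112 (mod 563)
112 ≡ 112 (mod 563); signature holds.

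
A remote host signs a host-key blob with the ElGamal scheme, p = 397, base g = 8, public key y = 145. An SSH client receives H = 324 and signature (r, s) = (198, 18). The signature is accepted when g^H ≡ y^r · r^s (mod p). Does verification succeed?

Left side g^H mod p:
Squares mod 397: 8^1≡8, 8^2≡64, 8^4≡126, 8^8≡393, 8^16≡16, 8^32≡256, 8^64≡31, 8^128≡167, 8^256≡99
324 = 256 + 64 + 4, so 8^324 ≡ 99·31·126 ≡ 16 (mod 397)
Right side y^r · r^s mod p:
Squares mod 397: 145^1≡145, 145^2≡381, 145^4≡256, 145^8≡31, 145^16≡167, 145^32≡99, 145^64≡273, 145^128≡290
198 = 128 + 64 + 4 + 2, so 145^198 ≡ 290·273·256·381 ≡ 396 (mod 397)
Squares mod 397: 198^1≡198, 198^2≡298, 198^4≡273, 198^8≡290, 198^16≡333
18 = 16 + 2, so 198^18 ≡ 333·298 ≡ 381 (mod 397)
396·381 = 150876 ≡ 16 (mod 397)
16 ≡ 16 (mod 397), so the signature is genuine.

passes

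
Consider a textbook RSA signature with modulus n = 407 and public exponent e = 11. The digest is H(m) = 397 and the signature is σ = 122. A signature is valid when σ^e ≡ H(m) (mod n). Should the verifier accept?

accept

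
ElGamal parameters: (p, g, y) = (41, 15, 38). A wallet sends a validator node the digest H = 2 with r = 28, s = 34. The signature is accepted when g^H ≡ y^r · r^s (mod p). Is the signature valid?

Left side g^H mod p:
15^2 = 225 ≡ 20
Right side y^r · r^s mod p:
38^2 = 1444 ≡ 9
38^4 ≡ 9^2 = 81 ≡ 40
38^8 ≡ 40^2 = 1600 ≡ 1
38^16 ≡ 1^2 = 1
28 = 16 + 8 + 4, so 38^28 ≡ 1·1·40 ≡ 40 (mod 41)
28^2 = 784 ≡ 5
28^4 ≡ 5^2 = 25
28^8 ≡ 25^2 = 625 ≡ 10
28^16 ≡ 10^2 = 100 ≡ 18
28^32 ≡ 18^2 = 324 ≡ 37
34 = 32 + 2, so 28^34 ≡ 37·5 ≡ 21 (mod 41)
40·21 = 840 ≡ 20 (mod 41)
20 ≡ 20 (mod 41), so the signature is genuine.

valid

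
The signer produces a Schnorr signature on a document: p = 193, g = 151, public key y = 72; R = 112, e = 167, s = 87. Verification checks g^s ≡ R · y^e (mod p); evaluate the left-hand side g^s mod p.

67

151^2 = 22801 ≡ 27
151^4 ≡ 27^2 = 729 ≡ 150
151^8 ≡ 150^2 = 22500 ≡ 112
151^16 ≡ 112^2 = 12544 ≡ 192
151^32 ≡ 192^2 = 36864 ≡ 1
151^64 ≡ 1^2 = 1
87 = 64 + 16 + 4 + 2 + 1, so 151^87 ≡ 1·192·150·27·151 ≡ 67 (mod 193)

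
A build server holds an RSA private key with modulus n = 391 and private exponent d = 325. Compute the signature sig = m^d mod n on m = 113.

m^325 mod 391 = 350

350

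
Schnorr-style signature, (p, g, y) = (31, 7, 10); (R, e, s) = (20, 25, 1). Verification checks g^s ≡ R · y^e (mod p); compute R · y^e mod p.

7

10^2 = 100 ≡ 7
10^4 ≡ 7^2 = 49 ≡ 18
10^8 ≡ 18^2 = 324 ≡ 14
10^16 ≡ 14^2 = 196 ≡ 10
25 = 16 + 8 + 1, so 10^25 ≡ 10·14·10 ≡ 5 (mod 31)
R · y^e ≡ 20·5 = 100 ≡ 7 (mod 31)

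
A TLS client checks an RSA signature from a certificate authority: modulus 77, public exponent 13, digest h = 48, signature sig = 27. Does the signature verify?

sig^2 ≡ 27^2 = 729 ≡ 36
sig^4 ≡ 36^2 = 1296 ≡ 64
sig^8 ≡ 64^2 = 4096 ≡ 15
13 = 8 + 4 + 1, so sig^13 ≡ 15·64·27 ≡ 48 (mod 77)
Since 48 equals the digest 48, verification succeeds.

verifies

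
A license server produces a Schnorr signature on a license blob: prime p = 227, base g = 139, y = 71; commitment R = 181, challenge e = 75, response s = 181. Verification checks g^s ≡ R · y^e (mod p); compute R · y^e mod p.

33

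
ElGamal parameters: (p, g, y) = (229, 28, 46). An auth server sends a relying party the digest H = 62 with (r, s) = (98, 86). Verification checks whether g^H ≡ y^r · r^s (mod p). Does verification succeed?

passes

Left side g^H mod p:
28^2 = 784 ≡ 97
28^4 ≡ 97^2 = 9409 ≡ 20
28^8 ≡ 20^2 = 400 ≡ 171
28^16 ≡ 171^2 = 29241 ≡ 158
28^32 ≡ 158^2 = 24964 ≡ 3
62 = 32 + 16 + 8 + 4 + 2, so 28^62 ≡ 3·158·171·20·97 ≡ 78 (mod 229)
Right side y^r · r^s mod p:
46^2 = 2116 ≡ 55
46^4 ≡ 55^2 = 3025 ≡ 48
46^8 ≡ 48^2 = 2304 ≡ 14
46^16 ≡ 14^2 = 196
46^32 ≡ 196^2 = 38416 ≡ 173
46^64 ≡ 173^2 = 29929 ≡ 159
98 = 64 + 32 + 2, so 46^98 ≡ 159·173·55 ≡ 111 (mod 229)
98^2 = 9604 ≡ 215
98^4 ≡ 215^2 = 46225 ≡ 196
98^8 ≡ 196^2 = 38416 ≡ 173
98^16 ≡ 173^2 = 29929 ≡ 159
98^32 ≡ 159^2 = 25281 ≡ 91
98^64 ≡ 91^2 = 8281 ≡ 37
86 = 64 + 16 + 4 + 2, so 98^86 ≡ 37·159·196·215 ≡ 174 (mod 229)
111·174 = 19314 ≡ 78 (mod 229)
78 ≡ 78 (mod 229), so the signature is genuine.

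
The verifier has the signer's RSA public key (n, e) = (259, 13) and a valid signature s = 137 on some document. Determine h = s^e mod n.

s^2 ≡ 137^2 = 18769 ≡ 121
s^4 ≡ 121^2 = 14641 ≡ 137
s^8 ≡ 137^2 = 18769 ≡ 121
13 = 8 + 4 + 1, so s^13 ≡ 121·137·137 ≡ 137 (mod 259)

137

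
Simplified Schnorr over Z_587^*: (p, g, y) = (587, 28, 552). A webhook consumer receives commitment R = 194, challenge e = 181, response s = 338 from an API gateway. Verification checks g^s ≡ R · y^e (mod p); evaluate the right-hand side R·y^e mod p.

461

552^2 = 304704 ≡ 51
552^4 ≡ 51^2 = 2601 ≡ 253
552^8 ≡ 253^2 = 64009 ≡ 26
552^16 ≡ 26^2 = 676 ≡ 89
552^32 ≡ 89^2 = 7921 ≡ 290
552^64 ≡ 290^2 = 84100 ≡ 159
552^128 ≡ 159^2 = 25281 ≡ 40
181 = 128 + 32 + 16 + 4 + 1, so 552^181 ≡ 40·290·89·253·552 ≡ 193 (mod 587)
R · y^e ≡ 194·193 = 37442 ≡ 461 (mod 587)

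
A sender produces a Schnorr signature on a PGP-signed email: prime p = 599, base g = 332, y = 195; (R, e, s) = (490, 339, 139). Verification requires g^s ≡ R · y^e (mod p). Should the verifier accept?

reject

g^s mod p:
332^2 = 110224 ≡ 8
332^4 ≡ 8^2 = 64
332^8 ≡ 64^2 = 4096 ≡ 502
332^16 ≡ 502^2 = 252004 ≡ 424
332^32 ≡ 424^2 = 179776 ≡ 76
332^64 ≡ 76^2 = 5776 ≡ 385
332^128 ≡ 385^2 = 148225 ≡ 272
139 = 128 + 8 + 2 + 1, so 332^139 ≡ 272·502·8·332 ≡ 507 (mod 599)
R · y^e mod p:
195^2 = 38025 ≡ 288
195^4 ≡ 288^2 = 82944 ≡ 282
195^8 ≡ 282^2 = 79524 ≡ 456
195^16 ≡ 456^2 = 207936 ≡ 83
195^32 ≡ 83^2 = 6889 ≡ 300
195^64 ≡ 300^2 = 90000 ≡ 150
195^128 ≡ 150^2 = 22500 ≡ 337
195^256 ≡ 337^2 = 113569 ≡ 358
339 = 256 + 64 + 16 + 2 + 1, so 195^339 ≡ 358·150·83·288·195 ≡ 228 (mod 599)
490·228 = 111720 ≡ 306 (mod 599)
507 ≠ 306; the check fails.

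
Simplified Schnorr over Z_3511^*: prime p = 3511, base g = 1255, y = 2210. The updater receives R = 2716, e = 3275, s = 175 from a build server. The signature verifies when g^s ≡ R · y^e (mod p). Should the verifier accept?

accept

g^s mod p:
1255^2 = 1575025 ≡ 2097
1255^4 ≡ 2097^2 = 4397409 ≡ 1637
1255^8 ≡ 1637^2 = 2679769 ≡ 876
1255^16 ≡ 876^2 = 767376 ≡ 1978
1255^32 ≡ 1978^2 = 3912484 ≡ 1230
1255^64 ≡ 1230^2 = 1512900 ≡ 3170
1255^128 ≡ 3170^2 = 10048900 ≡ 418
175 = 128 + 32 + 8 + 4 + 2 + 1, so 1255^175 ≡ 418·1230·876·1637·2097·1255 ≡ 230 (mod 3511)
R · y^e mod p:
2210^2 = 4884100 ≡ 299
2210^4 ≡ 299^2 = 89401 ≡ 1626
2210^8 ≡ 1626^2 = 2643876 ≡ 93
2210^16 ≡ 93^2 = 8649 ≡ 1627
2210^32 ≡ 1627^2 = 2647129 ≡ 3346
2210^64 ≡ 3346^2 = 11195716 ≡ 2648
2210^128 ≡ 2648^2 = 7011904 ≡ 437
2210^256 ≡ 437^2 = 190969 ≡ 1375
2210^512 ≡ 1375^2 = 1890625 ≡ 1707
2210^1024 ≡ 1707^2 = 2913849 ≡ 3230
2210^2048 ≡ 3230^2 = 10432900 ≡ 1719
3275 = 2048 + 1024 + 128 + 64 + 8 + 2 + 1, so 2210^3275 ≡ 1719·3230·437·2648·93·299·2210 ≡ 618 (mod 3511)
2716·618 = 1678488 ≡ 230 (mod 3511)
230 ≡ 230 (mod 3511); signature holds.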